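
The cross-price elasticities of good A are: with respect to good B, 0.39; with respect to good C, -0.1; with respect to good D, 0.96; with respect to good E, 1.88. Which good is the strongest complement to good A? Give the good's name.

good C

Complements have ε < 0. The most negative value is -0.1 (good C).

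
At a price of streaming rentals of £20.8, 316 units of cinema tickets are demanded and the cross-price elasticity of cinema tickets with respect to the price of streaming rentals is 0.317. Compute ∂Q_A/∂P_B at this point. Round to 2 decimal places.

4.82

ε = (∂Q_A/∂P_B)·(P_B/Q_A) ⇒ ∂Q_A/∂P_B = ε·Q_A/P_B = 0.317 × 316/20.8 ≈ 4.82.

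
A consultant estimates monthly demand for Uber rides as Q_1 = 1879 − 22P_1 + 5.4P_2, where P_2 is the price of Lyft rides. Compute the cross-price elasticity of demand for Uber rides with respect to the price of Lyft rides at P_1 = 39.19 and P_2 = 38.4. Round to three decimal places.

0.169

At P_1 = 39.19 and P_2 = 38.4: Q_1 = 1224.18.
∂Q_1/∂P_2 = 5.4.
ε = (∂Q_1/∂P_2)(P_2/Q_1) = 5.4 × (38.4/1224.18) ≈ 0.169.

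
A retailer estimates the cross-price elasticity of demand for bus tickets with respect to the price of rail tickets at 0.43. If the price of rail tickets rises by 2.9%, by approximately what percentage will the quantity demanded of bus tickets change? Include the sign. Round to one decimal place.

1.2%

%ΔQ ≈ ε × %ΔP of rail tickets = 0.43 × (2.9%) = 1.2%.
Demand for bus tickets rises by about 1.2%.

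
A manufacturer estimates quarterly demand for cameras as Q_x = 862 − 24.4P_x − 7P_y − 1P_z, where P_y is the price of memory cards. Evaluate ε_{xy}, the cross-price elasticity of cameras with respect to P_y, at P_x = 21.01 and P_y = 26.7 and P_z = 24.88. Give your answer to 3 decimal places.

At P_x = 21.01 and P_y = 26.7 and P_z = 24.88: Q_x = 137.576.
∂Q_x/∂P_y = -7.
ε = (∂Q_x/∂P_y)(P_y/Q_x) = -7 × (26.7/137.576) ≈ -1.359.
Since ε < 0, cameras and memory cards are complements.

-1.359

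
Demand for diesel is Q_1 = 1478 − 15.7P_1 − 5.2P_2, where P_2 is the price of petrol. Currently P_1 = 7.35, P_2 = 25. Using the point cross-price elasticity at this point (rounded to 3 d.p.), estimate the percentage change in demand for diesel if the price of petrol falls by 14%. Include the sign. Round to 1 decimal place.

At P_1 = 7.35, P_2 = 25: Q_1 = 1232.605.
∂Q_1/∂P_2 = -5.2.
ε = (∂Q_1/∂P_2)(P_2/Q_1) = -5.2000 × 25/1232.605 ≈ -0.105.
%ΔQ_1 ≈ ε × %ΔP_2 = -0.105 × (-14%) = 1.5%.

1.5%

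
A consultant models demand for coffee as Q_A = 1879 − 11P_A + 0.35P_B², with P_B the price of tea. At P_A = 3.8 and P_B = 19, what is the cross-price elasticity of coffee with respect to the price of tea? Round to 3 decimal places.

At P_A = 3.8 and P_B = 19: Q_A = 1963.55.
∂Q_A/∂P_B = 0.7P_B = 0.7(19) = 13.3000.
ε = (∂Q_A/∂P_B)(P_B/Q_A) = 13.3000 × (19/1963.55) ≈ 0.129.

0.129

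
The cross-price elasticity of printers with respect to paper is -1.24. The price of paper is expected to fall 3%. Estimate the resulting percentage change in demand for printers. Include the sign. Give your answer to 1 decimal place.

3.7%

%ΔQ ≈ ε × %ΔP of paper = -1.24 × (-3%) = 3.7%.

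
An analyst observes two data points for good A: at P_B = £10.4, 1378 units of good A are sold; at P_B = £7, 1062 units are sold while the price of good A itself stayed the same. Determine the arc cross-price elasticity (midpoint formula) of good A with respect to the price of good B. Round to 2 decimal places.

ΔQ_A = 1062 − 1378 = -316; ΔP_B = 7 − 10.4 = -3.4.
Midpoints: Q̄_A = 1220.0, P̄_B = 8.70.
ε = (ΔQ_A/Q̄_A)/(ΔP_B/P̄_B) = (-316/1220.0)/(-3.4/8.70) ≈ 0.66.
ε > 0: good A and good B are substitutes.

0.66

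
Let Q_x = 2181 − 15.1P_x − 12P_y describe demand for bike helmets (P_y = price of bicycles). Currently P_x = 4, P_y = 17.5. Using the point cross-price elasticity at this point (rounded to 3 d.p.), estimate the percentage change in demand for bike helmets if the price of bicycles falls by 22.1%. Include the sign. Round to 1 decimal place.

At P_x = 4, P_y = 17.5: Q_x = 1910.6.
∂Q_x/∂P_y = -12.
ε = (∂Q_x/∂P_y)(P_y/Q_x) = -12.0000 × 17.5/1910.6 ≈ -0.110.
%ΔQ_x ≈ ε × %ΔP_y = -0.110 × (-22.1%) = 2.4%.

2.4%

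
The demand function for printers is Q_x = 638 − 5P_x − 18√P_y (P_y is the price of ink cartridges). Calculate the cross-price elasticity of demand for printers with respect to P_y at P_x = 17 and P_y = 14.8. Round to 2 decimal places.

-0.07

At P_x = 17 and P_y = 14.8: Q_x = 483.753.
∂Q_x/∂P_y = -18/(2√P_y) = -18/(2√14.8) = -2.3394.
ε = (∂Q_x/∂P_y)(P_y/Q_x) = -2.3394 × (14.8/483.753) ≈ -0.07.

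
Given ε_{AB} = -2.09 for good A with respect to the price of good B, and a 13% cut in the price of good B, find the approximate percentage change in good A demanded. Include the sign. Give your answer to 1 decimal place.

27.2%

%ΔQ ≈ ε × %ΔP of good B = -2.09 × (-13%) = 27.2%.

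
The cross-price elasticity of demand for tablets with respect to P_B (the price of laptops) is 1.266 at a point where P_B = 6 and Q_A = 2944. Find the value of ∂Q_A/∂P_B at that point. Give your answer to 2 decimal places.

ε = (∂Q_A/∂P_B)·(P_B/Q_A) ⇒ ∂Q_A/∂P_B = ε·Q_A/P_B = 1.266 × 2944/6 ≈ 621.18.

621.18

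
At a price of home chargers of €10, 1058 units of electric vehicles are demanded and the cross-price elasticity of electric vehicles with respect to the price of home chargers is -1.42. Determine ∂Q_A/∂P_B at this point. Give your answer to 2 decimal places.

-150.24

ε = (∂Q_A/∂P_B)·(P_B/Q_A) ⇒ ∂Q_A/∂P_B = ε·Q_A/P_B = -1.42 × 1058/10 ≈ -150.24.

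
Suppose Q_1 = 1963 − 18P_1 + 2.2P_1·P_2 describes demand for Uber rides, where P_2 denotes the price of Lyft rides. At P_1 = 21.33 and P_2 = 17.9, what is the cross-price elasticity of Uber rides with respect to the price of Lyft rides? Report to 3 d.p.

0.347

At P_1 = 21.33 and P_2 = 17.9: Q_1 = 2419.035.
∂Q_1/∂P_2 = 2.2P_1 = 2.2(21.33) = 46.9260.
ε = (∂Q_1/∂P_2)(P_2/Q_1) = 46.9260 × (17.9/2419.035) ≈ 0.347.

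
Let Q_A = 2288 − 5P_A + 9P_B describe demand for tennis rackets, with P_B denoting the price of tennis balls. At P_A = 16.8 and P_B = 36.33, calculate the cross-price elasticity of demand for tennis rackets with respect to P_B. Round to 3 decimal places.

0.129

At P_A = 16.8 and P_B = 36.33: Q_A = 2530.97.
∂Q_A/∂P_B = 9.
ε = (∂Q_A/∂P_B)(P_B/Q_A) = 9 × (36.33/2530.97) ≈ 0.129.
Since ε > 0, tennis rackets and tennis balls are substitutes.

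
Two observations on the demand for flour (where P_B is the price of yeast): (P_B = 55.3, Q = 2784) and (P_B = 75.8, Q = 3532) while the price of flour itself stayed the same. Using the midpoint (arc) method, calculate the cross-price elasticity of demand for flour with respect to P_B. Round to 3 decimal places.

0.757

ΔQ_A = 3532 − 2784 = 748; ΔP_B = 75.8 − 55.3 = 20.5.
Midpoints: Q̄_A = 3158.0, P̄_B = 65.55.
ε = (ΔQ_A/Q̄_A)/(ΔP_B/P̄_B) = (748/3158.0)/(20.5/65.55) ≈ 0.757.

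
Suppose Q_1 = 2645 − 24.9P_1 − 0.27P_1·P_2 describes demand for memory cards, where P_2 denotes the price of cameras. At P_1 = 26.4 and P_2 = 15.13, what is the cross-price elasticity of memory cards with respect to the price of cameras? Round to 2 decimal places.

At P_1 = 26.4 and P_2 = 15.13: Q_1 = 1879.793.
∂Q_1/∂P_2 = -0.27P_1 = -0.27(26.4) = -7.1280.
ε = (∂Q_1/∂P_2)(P_2/Q_1) = -7.1280 × (15.13/1879.793) ≈ -0.06.

-0.06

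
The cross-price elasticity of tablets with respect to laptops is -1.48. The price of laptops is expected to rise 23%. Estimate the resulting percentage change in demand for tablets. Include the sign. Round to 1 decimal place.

-34.0%

%ΔQ ≈ ε × %ΔP of laptops = -1.48 × (23%) = -34.0%.
Demand for tablets falls by about 34.0%.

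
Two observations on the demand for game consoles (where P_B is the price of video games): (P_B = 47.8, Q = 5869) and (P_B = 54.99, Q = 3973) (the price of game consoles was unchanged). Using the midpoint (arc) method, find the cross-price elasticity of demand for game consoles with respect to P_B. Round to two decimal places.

-2.75

ΔQ_A = 3973 − 5869 = -1896; ΔP_B = 54.99 − 47.8 = 7.19.
Midpoints: Q̄_A = 4921.0, P̄_B = 51.39.
ε = (ΔQ_A/Q̄_A)/(ΔP_B/P̄_B) = (-1896/4921.0)/(7.19/51.39) ≈ -2.75.
ε < 0: game consoles and video games are complements.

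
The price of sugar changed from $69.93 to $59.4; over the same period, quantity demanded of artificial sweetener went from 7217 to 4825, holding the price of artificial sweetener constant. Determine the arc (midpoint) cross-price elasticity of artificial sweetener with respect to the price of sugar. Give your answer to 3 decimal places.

ΔQ_A = 4825 − 7217 = -2392; ΔP_B = 59.4 − 69.93 = -10.53.
Midpoints: Q̄_A = 6021.0, P̄_B = 64.67.
ε = (ΔQ_A/Q̄_A)/(ΔP_B/P̄_B) = (-2392/6021.0)/(-10.53/64.67) ≈ 2.440.
ε > 0: artificial sweetener and sugar are substitutes.

2.440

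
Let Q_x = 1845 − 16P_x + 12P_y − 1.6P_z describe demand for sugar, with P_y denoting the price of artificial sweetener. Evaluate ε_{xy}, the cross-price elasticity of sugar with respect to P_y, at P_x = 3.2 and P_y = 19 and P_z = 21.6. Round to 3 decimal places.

At P_x = 3.2 and P_y = 19 and P_z = 21.6: Q_x = 1987.24.
∂Q_x/∂P_y = 12.
ε = (∂Q_x/∂P_y)(P_y/Q_x) = 12 × (19/1987.24) ≈ 0.115.

0.115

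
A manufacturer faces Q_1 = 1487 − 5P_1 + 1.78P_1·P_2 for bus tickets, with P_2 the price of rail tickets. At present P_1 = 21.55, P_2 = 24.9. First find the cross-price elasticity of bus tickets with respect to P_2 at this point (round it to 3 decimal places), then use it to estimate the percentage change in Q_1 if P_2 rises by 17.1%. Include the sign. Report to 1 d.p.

At P_1 = 21.55, P_2 = 24.9: Q_1 = 2334.389.
∂Q_1/∂P_2 = 1.78P_1 = 38.3590.
ε = (∂Q_1/∂P_2)(P_2/Q_1) = 38.3590 × 24.9/2334.389 ≈ 0.409.
%ΔQ_1 ≈ ε × %ΔP_2 = 0.409 × (17.1%) = 7.0%.

7.0%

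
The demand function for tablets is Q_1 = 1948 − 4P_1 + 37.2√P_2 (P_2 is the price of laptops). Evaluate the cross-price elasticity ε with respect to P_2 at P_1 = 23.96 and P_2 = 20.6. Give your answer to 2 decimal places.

0.04

At P_1 = 23.96 and P_2 = 20.6: Q_1 = 2021.000.
∂Q_1/∂P_2 = 37.2/(2√P_2) = 37.2/(2√20.6) = 4.0981.
ε = (∂Q_1/∂P_2)(P_2/Q_1) = 4.0981 × (20.6/2021.000) ≈ 0.04.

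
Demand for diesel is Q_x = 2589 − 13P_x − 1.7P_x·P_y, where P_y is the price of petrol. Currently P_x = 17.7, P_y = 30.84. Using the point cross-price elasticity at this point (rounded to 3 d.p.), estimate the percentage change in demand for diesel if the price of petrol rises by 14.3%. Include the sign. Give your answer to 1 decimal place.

At P_x = 17.7, P_y = 30.84: Q_x = 1430.924.
∂Q_x/∂P_y = -1.7P_x = -30.0900.
ε = (∂Q_x/∂P_y)(P_y/Q_x) = -30.0900 × 30.84/1430.924 ≈ -0.649.
%ΔQ_x ≈ ε × %ΔP_y = -0.649 × (14.3%) = -9.3%.

-9.3%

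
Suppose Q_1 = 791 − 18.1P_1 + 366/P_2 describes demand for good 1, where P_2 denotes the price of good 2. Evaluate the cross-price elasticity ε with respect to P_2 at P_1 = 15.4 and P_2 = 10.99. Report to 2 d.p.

-0.06

At P_1 = 15.4 and P_2 = 10.99: Q_1 = 545.563.
∂Q_1/∂P_2 = −366/P_2² = -3.0303.
ε = (∂Q_1/∂P_2)(P_2/Q_1) = -3.0303 × (10.99/545.563) ≈ -0.06.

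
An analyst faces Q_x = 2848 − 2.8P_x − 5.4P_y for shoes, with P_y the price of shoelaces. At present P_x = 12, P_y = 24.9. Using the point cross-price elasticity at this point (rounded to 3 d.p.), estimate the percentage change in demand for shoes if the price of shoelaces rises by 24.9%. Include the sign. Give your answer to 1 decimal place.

At P_x = 12, P_y = 24.9: Q_x = 2679.94.
∂Q_x/∂P_y = -5.4.
ε = (∂Q_x/∂P_y)(P_y/Q_x) = -5.4000 × 24.9/2679.94 ≈ -0.050.
%ΔQ_x ≈ ε × %ΔP_y = -0.050 × (24.9%) = -1.2%.

-1.2%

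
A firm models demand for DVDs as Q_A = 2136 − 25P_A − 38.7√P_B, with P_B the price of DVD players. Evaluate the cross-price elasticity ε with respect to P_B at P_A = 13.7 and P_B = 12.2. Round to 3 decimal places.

At P_A = 13.7 and P_B = 12.2: Q_A = 1658.327.
∂Q_A/∂P_B = -38.7/(2√P_B) = -38.7/(2√12.2) = -5.5399.
ε = (∂Q_A/∂P_B)(P_B/Q_A) = -5.5399 × (12.2/1658.327) ≈ -0.041.

-0.041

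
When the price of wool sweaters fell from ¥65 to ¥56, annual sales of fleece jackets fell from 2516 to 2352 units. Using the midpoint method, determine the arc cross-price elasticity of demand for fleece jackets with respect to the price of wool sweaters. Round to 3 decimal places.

ΔQ_A = 2352 − 2516 = -164; ΔP_B = 56 − 65 = -9.
Midpoints: Q̄_A = 2434.0, P̄_B = 60.50.
ε = (ΔQ_A/Q̄_A)/(ΔP_B/P̄_B) = (-164/2434.0)/(-9/60.50) ≈ 0.453.
ε > 0: fleece jackets and wool sweaters are substitutes.

0.453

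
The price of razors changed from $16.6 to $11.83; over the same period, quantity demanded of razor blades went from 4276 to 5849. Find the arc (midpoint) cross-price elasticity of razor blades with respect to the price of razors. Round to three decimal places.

ΔQ_A = 5849 − 4276 = 1573; ΔP_B = 11.83 − 16.6 = -4.77.
Midpoints: Q̄_A = 5062.5, P̄_B = 14.21.
ε = (ΔQ_A/Q̄_A)/(ΔP_B/P̄_B) = (1573/5062.5)/(-4.77/14.21) ≈ -0.926.
ε < 0: razor blades and razors are complements.

-0.926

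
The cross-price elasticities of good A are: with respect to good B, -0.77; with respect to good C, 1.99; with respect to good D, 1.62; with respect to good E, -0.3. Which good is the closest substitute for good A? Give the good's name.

good C

Substitutes have ε > 0. Among the positive values, 1.99 (good C) is largest.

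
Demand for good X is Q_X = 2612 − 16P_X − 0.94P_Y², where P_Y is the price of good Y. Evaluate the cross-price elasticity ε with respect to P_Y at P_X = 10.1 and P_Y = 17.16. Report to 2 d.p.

At P_X = 10.1 and P_Y = 17.16: Q_X = 2173.602.
∂Q_X/∂P_Y = -1.88P_Y = -1.88(17.16) = -32.2608.
ε = (∂Q_X/∂P_Y)(P_Y/Q_X) = -32.2608 × (17.16/2173.602) ≈ -0.25.

-0.25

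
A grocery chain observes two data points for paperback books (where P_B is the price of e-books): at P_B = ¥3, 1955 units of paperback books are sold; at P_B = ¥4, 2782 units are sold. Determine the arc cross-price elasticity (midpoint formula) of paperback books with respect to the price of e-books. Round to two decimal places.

ΔQ_A = 2782 − 1955 = 827; ΔP_B = 4 − 3 = 1.
Midpoints: Q̄_A = 2368.5, P̄_B = 3.50.
ε = (ΔQ_A/Q̄_A)/(ΔP_B/P̄_B) = (827/2368.5)/(1/3.50) ≈ 1.22.

1.22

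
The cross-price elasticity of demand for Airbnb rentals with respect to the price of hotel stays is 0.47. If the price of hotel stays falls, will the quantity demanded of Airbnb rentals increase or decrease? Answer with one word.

decrease

ε > 0 and the price of hotel stays falls, so the quantity of Airbnb rentals moves in the same direction: it decreases.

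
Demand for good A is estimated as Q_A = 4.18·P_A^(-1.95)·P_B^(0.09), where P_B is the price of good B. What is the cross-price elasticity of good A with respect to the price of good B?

In a log-linear (constant-elasticity) demand function, the coefficient on the exponent of P_B is the cross-price elasticity.
ε = 0.09. Positive, so good A and good B are substitutes.

0.09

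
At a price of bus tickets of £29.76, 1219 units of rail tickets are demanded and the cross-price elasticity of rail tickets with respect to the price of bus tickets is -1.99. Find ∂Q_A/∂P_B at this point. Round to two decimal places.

ε = (∂Q_A/∂P_B)·(P_B/Q_A) ⇒ ∂Q_A/∂P_B = ε·Q_A/P_B = -1.99 × 1219/29.76 ≈ -81.51.

-81.51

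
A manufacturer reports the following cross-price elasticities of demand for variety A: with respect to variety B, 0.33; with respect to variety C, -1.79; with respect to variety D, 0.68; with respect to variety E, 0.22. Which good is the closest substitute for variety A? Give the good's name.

variety D

Substitutes have ε > 0. Among the positive values, 0.68 (variety D) is largest.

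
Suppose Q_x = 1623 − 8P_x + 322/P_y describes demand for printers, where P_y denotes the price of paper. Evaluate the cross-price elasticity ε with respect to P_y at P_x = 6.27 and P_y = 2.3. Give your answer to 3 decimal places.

-0.082

At P_x = 6.27 and P_y = 2.3: Q_x = 1712.84.
∂Q_x/∂P_y = −322/P_y² = -60.8696.
ε = (∂Q_x/∂P_y)(P_y/Q_x) = -60.8696 × (2.3/1712.84) ≈ -0.082.
ε < 0: complements.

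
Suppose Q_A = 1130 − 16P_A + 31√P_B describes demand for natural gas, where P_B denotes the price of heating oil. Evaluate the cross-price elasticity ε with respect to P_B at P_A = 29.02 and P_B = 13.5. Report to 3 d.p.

0.073

At P_A = 29.02 and P_B = 13.5: Q_A = 779.581.
∂Q_A/∂P_B = 31/(2√P_B) = 31/(2√13.5) = 4.2186.
ε = (∂Q_A/∂P_B)(P_B/Q_A) = 4.2186 × (13.5/779.581) ≈ 0.073.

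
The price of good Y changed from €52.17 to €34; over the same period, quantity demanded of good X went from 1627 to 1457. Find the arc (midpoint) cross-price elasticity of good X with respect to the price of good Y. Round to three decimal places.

0.261

ΔQ_X = 1457 − 1627 = -170; ΔP_Y = 34 − 52.17 = -18.17.
Midpoints: Q̄_X = 1542.0, P̄_Y = 43.09.
ε = (ΔQ_X/Q̄_X)/(ΔP_Y/P̄_Y) = (-170/1542.0)/(-18.17/43.09) ≈ 0.261.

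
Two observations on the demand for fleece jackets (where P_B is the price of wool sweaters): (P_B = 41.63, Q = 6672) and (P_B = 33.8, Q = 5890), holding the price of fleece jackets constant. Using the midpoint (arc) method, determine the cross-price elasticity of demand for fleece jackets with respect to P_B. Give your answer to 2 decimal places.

ΔQ_A = 5890 − 6672 = -782; ΔP_B = 33.8 − 41.63 = -7.83.
Midpoints: Q̄_A = 6281.0, P̄_B = 37.72.
ε = (ΔQ_A/Q̄_A)/(ΔP_B/P̄_B) = (-782/6281.0)/(-7.83/37.72) ≈ 0.60.
ε > 0: fleece jackets and wool sweaters are substitutes.

0.60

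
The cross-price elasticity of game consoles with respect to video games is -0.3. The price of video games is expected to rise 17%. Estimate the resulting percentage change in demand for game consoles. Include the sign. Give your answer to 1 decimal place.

-5.1%

%ΔQ ≈ ε × %ΔP of video games = -0.3 × (17%) = -5.1%.
Demand for game consoles falls by about 5.1%.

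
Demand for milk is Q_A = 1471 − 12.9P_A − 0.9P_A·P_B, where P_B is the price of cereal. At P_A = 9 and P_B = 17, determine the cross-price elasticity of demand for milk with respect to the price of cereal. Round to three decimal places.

-0.113

At P_A = 9 and P_B = 17: Q_A = 1217.2.
∂Q_A/∂P_B = -0.9P_A = -0.9(9) = -8.1000.
ε = (∂Q_A/∂P_B)(P_B/Q_A) = -8.1000 × (17/1217.2) ≈ -0.113.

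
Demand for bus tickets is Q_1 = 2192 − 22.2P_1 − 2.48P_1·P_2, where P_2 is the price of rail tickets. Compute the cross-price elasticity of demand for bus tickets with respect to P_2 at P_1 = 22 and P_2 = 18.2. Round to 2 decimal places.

At P_1 = 22 and P_2 = 18.2: Q_1 = 710.608.
∂Q_1/∂P_2 = -2.48P_1 = -2.48(22) = -54.5600.
ε = (∂Q_1/∂P_2)(P_2/Q_1) = -54.5600 × (18.2/710.608) ≈ -1.40.
ε < 0: complements.

-1.40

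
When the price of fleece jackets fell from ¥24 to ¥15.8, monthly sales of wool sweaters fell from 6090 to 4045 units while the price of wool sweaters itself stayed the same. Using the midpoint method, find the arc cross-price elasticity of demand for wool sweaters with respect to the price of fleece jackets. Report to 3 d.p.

0.979

ΔQ_A = 4045 − 6090 = -2045; ΔP_B = 15.8 − 24 = -8.2.
Midpoints: Q̄_A = 5067.5, P̄_B = 19.90.
ε = (ΔQ_A/Q̄_A)/(ΔP_B/P̄_B) = (-2045/5067.5)/(-8.2/19.90) ≈ 0.979.
ε > 0: wool sweaters and fleece jackets are substitutes.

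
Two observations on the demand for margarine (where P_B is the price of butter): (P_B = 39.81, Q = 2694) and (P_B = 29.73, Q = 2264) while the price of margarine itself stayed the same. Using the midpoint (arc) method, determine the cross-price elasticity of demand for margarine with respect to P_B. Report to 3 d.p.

ΔQ_A = 2264 − 2694 = -430; ΔP_B = 29.73 − 39.81 = -10.08.
Midpoints: Q̄_A = 2479.0, P̄_B = 34.77.
ε = (ΔQ_A/Q̄_A)/(ΔP_B/P̄_B) = (-430/2479.0)/(-10.08/34.77) ≈ 0.598.
ε > 0: margarine and butter are substitutes.

0.598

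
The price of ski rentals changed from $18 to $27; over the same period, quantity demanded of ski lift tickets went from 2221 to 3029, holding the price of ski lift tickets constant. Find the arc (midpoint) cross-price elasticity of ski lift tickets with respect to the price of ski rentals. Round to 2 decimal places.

0.77

ΔQ_A = 3029 − 2221 = 808; ΔP_B = 27 − 18 = 9.
Midpoints: Q̄_A = 2625.0, P̄_B = 22.50.
ε = (ΔQ_A/Q̄_A)/(ΔP_B/P̄_B) = (808/2625.0)/(9/22.50) ≈ 0.77.
ε > 0: ski lift tickets and ski rentals are substitutes.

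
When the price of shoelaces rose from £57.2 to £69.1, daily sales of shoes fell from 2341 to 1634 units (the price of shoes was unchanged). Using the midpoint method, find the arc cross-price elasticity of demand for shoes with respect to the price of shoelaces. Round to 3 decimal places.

ΔQ_A = 1634 − 2341 = -707; ΔP_B = 69.1 − 57.2 = 11.9.
Midpoints: Q̄_A = 1987.5, P̄_B = 63.15.
ε = (ΔQ_A/Q̄_A)/(ΔP_B/P̄_B) = (-707/1987.5)/(11.9/63.15) ≈ -1.888.
ε < 0: shoes and shoelaces are complements.

-1.888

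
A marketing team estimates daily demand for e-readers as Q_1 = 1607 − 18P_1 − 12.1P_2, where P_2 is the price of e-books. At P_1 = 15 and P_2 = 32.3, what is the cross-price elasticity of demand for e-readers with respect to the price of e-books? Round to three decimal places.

At P_1 = 15 and P_2 = 32.3: Q_1 = 946.17.
∂Q_1/∂P_2 = -12.1.
ε = (∂Q_1/∂P_2)(P_2/Q_1) = -12.1 × (32.3/946.17) ≈ -0.413.
Since ε < 0, e-readers and e-books are complements.

-0.413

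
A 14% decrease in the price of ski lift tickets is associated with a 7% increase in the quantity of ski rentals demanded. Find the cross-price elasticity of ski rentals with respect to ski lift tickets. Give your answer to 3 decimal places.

ε = (%ΔQ of ski rentals) / (%ΔP of ski lift tickets) = (7%) / (-14%) ≈ -0.500.
Negative cross-price elasticity: complements.

-0.500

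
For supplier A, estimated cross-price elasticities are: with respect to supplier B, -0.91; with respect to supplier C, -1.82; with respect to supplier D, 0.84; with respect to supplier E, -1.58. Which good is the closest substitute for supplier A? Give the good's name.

Substitutes have ε > 0. Among the positive values, 0.84 (supplier D) is largest.

supplier D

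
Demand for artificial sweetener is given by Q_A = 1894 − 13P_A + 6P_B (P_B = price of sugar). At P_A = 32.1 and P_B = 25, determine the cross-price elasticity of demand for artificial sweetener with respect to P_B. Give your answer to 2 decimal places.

0.09

At P_A = 32.1 and P_B = 25: Q_A = 1626.7.
∂Q_A/∂P_B = 6.
ε = (∂Q_A/∂P_B)(P_B/Q_A) = 6 × (25/1626.7) ≈ 0.09.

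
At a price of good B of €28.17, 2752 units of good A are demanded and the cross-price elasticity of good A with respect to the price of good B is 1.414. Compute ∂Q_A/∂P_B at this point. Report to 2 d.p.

ε = (∂Q_A/∂P_B)·(P_B/Q_A) ⇒ ∂Q_A/∂P_B = ε·Q_A/P_B = 1.414 × 2752/28.17 ≈ 138.14.

138.14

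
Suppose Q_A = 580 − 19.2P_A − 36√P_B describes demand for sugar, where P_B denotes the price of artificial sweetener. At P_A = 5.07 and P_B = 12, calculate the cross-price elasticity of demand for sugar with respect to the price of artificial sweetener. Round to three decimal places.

-0.174

At P_A = 5.07 and P_B = 12: Q_A = 357.948.
∂Q_A/∂P_B = -36/(2√P_B) = -36/(2√12) = -5.1962.
ε = (∂Q_A/∂P_B)(P_B/Q_A) = -5.1962 × (12/357.948) ≈ -0.174.
ε < 0: complements.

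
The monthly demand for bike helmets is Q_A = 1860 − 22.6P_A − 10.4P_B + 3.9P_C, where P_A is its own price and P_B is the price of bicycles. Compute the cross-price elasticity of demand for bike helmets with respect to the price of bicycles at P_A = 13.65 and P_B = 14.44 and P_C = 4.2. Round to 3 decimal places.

At P_A = 13.65 and P_B = 14.44 and P_C = 4.2: Q_A = 1417.714.
∂Q_A/∂P_B = -10.4.
ε = (∂Q_A/∂P_B)(P_B/Q_A) = -10.4 × (14.44/1417.714) ≈ -0.106.
Since ε < 0, bike helmets and bicycles are complements.

-0.106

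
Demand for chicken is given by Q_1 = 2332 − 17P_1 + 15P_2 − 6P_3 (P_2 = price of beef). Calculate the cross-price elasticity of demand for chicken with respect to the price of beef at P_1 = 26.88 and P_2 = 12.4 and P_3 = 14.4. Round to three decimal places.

0.094

At P_1 = 26.88 and P_2 = 12.4 and P_3 = 14.4: Q_1 = 1974.64.
∂Q_1/∂P_2 = 15.
ε = (∂Q_1/∂P_2)(P_2/Q_1) = 15 × (12.4/1974.64) ≈ 0.094.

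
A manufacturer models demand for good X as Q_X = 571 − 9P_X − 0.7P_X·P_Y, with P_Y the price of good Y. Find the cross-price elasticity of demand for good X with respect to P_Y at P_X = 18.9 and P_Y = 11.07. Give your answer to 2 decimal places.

At P_X = 18.9 and P_Y = 11.07: Q_X = 254.444.
∂Q_X/∂P_Y = -0.7P_X = -0.7(18.9) = -13.2300.
ε = (∂Q_X/∂P_Y)(P_Y/Q_X) = -13.2300 × (11.07/254.444) ≈ -0.58.

-0.58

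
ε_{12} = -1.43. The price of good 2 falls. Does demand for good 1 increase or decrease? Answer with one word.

ε < 0 and the price of good 2 falls, so the quantity of good 1 moves in the opposite direction: it increases.

increase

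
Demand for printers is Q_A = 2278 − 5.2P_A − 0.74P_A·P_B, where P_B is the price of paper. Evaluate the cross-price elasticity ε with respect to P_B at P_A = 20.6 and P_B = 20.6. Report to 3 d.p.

-0.169

At P_A = 20.6 and P_B = 20.6: Q_A = 1856.854.
∂Q_A/∂P_B = -0.74P_A = -0.74(20.6) = -15.2440.
ε = (∂Q_A/∂P_B)(P_B/Q_A) = -15.2440 × (20.6/1856.854) ≈ -0.169.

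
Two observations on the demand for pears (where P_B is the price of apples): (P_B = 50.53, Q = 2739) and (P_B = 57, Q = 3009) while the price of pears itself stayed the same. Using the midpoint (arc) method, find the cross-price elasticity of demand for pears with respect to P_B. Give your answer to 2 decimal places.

0.78

ΔQ_A = 3009 − 2739 = 270; ΔP_B = 57 − 50.53 = 6.47.
Midpoints: Q̄_A = 2874.0, P̄_B = 53.77.
ε = (ΔQ_A/Q̄_A)/(ΔP_B/P̄_B) = (270/2874.0)/(6.47/53.77) ≈ 0.78.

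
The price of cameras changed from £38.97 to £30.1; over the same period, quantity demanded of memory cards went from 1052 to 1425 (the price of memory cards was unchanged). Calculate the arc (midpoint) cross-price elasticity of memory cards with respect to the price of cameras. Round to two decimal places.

-1.17

ΔQ_A = 1425 − 1052 = 373; ΔP_B = 30.1 − 38.97 = -8.87.
Midpoints: Q̄_A = 1238.5, P̄_B = 34.53.
ε = (ΔQ_A/Q̄_A)/(ΔP_B/P̄_B) = (373/1238.5)/(-8.87/34.53) ≈ -1.17.
ε < 0: memory cards and cameras are complements.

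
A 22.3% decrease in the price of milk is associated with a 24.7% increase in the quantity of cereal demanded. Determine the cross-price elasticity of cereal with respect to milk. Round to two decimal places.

-1.11

ε = (%ΔQ of cereal) / (%ΔP of milk) = (24.7%) / (-22.3%) ≈ -1.11.
Negative cross-price elasticity: complements.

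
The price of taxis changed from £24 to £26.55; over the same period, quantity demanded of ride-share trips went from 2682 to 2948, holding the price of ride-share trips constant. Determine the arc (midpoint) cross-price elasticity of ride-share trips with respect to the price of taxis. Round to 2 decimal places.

ΔQ_A = 2948 − 2682 = 266; ΔP_B = 26.55 − 24 = 2.55.
Midpoints: Q̄_A = 2815.0, P̄_B = 25.27.
ε = (ΔQ_A/Q̄_A)/(ΔP_B/P̄_B) = (266/2815.0)/(2.55/25.27) ≈ 0.94.
ε > 0: ride-share trips and taxis are substitutes.

0.94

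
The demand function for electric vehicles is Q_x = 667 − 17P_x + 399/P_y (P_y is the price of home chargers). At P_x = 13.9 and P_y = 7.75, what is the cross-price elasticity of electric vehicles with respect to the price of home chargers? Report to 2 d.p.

At P_x = 13.9 and P_y = 7.75: Q_x = 482.184.
∂Q_x/∂P_y = −399/P_y² = -6.6431.
ε = (∂Q_x/∂P_y)(P_y/Q_x) = -6.6431 × (7.75/482.184) ≈ -0.11.

-0.11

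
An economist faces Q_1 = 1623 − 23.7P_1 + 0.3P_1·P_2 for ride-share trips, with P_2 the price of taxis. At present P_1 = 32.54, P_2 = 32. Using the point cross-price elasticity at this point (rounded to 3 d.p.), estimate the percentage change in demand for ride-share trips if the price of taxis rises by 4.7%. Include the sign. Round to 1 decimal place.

1.3%

At P_1 = 32.54, P_2 = 32: Q_1 = 1164.186.
∂Q_1/∂P_2 = 0.3P_1 = 9.7620.
ε = (∂Q_1/∂P_2)(P_2/Q_1) = 9.7620 × 32/1164.186 ≈ 0.268.
%ΔQ_1 ≈ ε × %ΔP_2 = 0.268 × (4.7%) = 1.3%.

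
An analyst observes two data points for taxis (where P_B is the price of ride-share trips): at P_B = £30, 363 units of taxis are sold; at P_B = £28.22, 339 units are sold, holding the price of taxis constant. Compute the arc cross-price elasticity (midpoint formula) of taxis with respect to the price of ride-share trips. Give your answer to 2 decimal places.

1.12

ΔQ_A = 339 − 363 = -24; ΔP_B = 28.22 − 30 = -1.78.
Midpoints: Q̄_A = 351.0, P̄_B = 29.11.
ε = (ΔQ_A/Q̄_A)/(ΔP_B/P̄_B) = (-24/351.0)/(-1.78/29.11) ≈ 1.12.
ε > 0: taxis and ride-share trips are substitutes.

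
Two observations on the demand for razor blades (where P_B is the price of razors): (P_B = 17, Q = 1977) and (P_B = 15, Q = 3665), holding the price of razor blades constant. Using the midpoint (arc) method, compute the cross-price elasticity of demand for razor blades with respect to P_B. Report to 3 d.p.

-4.787

ΔQ_A = 3665 − 1977 = 1688; ΔP_B = 15 − 17 = -2.
Midpoints: Q̄_A = 2821.0, P̄_B = 16.00.
ε = (ΔQ_A/Q̄_A)/(ΔP_B/P̄_B) = (1688/2821.0)/(-2/16.00) ≈ -4.787.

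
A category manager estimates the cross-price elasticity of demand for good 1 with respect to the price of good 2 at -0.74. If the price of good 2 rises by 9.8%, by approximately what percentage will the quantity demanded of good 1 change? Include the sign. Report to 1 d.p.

%ΔQ ≈ ε × %ΔP of good 2 = -0.74 × (9.8%) = -7.3%.

-7.3%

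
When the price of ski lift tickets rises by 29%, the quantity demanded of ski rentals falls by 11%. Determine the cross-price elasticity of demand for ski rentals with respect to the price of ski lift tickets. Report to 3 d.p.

-0.379

ε = (%ΔQ of ski rentals) / (%ΔP of ski lift tickets) = (-11%) / (29%) ≈ -0.379.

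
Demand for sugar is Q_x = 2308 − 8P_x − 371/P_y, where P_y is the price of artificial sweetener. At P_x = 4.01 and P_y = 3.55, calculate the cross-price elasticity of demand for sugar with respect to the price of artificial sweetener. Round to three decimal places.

0.048

At P_x = 4.01 and P_y = 3.55: Q_x = 2171.413.
∂Q_x/∂P_y = 371/P_y² = 29.4386.
ε = (∂Q_x/∂P_y)(P_y/Q_x) = 29.4386 × (3.55/2171.413) ≈ 0.048.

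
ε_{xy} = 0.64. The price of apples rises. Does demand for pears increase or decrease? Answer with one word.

increase

ε > 0 and the price of apples rises, so the quantity of pears moves in the same direction: it increases.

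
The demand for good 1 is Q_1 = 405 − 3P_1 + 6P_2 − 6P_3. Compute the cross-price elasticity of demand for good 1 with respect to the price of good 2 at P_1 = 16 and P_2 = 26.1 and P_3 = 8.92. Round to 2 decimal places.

0.34

At P_1 = 16 and P_2 = 26.1 and P_3 = 8.92: Q_1 = 460.08.
∂Q_1/∂P_2 = 6.
ε = (∂Q_1/∂P_2)(P_2/Q_1) = 6 × (26.1/460.08) ≈ 0.34.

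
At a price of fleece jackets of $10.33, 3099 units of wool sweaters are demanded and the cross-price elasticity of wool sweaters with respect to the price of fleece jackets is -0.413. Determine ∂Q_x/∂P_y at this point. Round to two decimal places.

-123.90

ε = (∂Q_x/∂P_y)·(P_y/Q_x) ⇒ ∂Q_x/∂P_y = ε·Q_x/P_y = -0.413 × 3099/10.33 ≈ -123.90.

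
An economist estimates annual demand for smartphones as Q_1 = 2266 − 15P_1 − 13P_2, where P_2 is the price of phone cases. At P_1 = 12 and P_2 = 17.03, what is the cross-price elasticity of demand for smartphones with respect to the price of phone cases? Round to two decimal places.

At P_1 = 12 and P_2 = 17.03: Q_1 = 1864.61.
∂Q_1/∂P_2 = -13.
ε = (∂Q_1/∂P_2)(P_2/Q_1) = -13 × (17.03/1864.61) ≈ -0.12.
Since ε < 0, smartphones and phone cases are complements.

-0.12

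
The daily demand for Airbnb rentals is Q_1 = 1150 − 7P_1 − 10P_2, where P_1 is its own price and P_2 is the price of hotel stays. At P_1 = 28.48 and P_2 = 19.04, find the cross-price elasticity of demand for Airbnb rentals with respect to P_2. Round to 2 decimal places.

-0.25

At P_1 = 28.48 and P_2 = 19.04: Q_1 = 760.24.
∂Q_1/∂P_2 = -10.
ε = (∂Q_1/∂P_2)(P_2/Q_1) = -10 × (19.04/760.24) ≈ -0.25.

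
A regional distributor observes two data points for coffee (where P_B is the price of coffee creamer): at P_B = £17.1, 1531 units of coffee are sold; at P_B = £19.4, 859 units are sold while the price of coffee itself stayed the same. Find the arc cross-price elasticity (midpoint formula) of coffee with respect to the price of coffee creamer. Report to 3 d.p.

ΔQ_A = 859 − 1531 = -672; ΔP_B = 19.4 − 17.1 = 2.3.
Midpoints: Q̄_A = 1195.0, P̄_B = 18.25.
ε = (ΔQ_A/Q̄_A)/(ΔP_B/P̄_B) = (-672/1195.0)/(2.3/18.25) ≈ -4.462.
ε < 0: coffee and coffee creamer are complements.

-4.462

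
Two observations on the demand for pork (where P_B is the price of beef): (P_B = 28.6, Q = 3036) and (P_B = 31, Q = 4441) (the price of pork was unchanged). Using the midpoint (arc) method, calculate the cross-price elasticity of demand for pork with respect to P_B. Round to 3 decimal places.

4.666

ΔQ_A = 4441 − 3036 = 1405; ΔP_B = 31 − 28.6 = 2.4.
Midpoints: Q̄_A = 3738.5, P̄_B = 29.80.
ε = (ΔQ_A/Q̄_A)/(ΔP_B/P̄_B) = (1405/3738.5)/(2.4/29.80) ≈ 4.666.
ε > 0: pork and beef are substitutes.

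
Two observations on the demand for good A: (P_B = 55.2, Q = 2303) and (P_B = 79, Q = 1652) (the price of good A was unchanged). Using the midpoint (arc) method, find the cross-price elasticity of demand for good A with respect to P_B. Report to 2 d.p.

-0.93

ΔQ_A = 1652 − 2303 = -651; ΔP_B = 79 − 55.2 = 23.8.
Midpoints: Q̄_A = 1977.5, P̄_B = 67.10.
ε = (ΔQ_A/Q̄_A)/(ΔP_B/P̄_B) = (-651/1977.5)/(23.8/67.10) ≈ -0.93.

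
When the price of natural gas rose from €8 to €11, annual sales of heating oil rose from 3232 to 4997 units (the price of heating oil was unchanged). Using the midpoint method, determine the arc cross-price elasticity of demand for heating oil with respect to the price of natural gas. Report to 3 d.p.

1.358

ΔQ_A = 4997 − 3232 = 1765; ΔP_B = 11 − 8 = 3.
Midpoints: Q̄_A = 4114.5, P̄_B = 9.50.
ε = (ΔQ_A/Q̄_A)/(ΔP_B/P̄_B) = (1765/4114.5)/(3/9.50) ≈ 1.358.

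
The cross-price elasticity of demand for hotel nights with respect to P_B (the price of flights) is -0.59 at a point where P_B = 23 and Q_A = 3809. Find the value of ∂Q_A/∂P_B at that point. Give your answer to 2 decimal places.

ε = (∂Q_A/∂P_B)·(P_B/Q_A) ⇒ ∂Q_A/∂P_B = ε·Q_A/P_B = -0.59 × 3809/23 ≈ -97.71.

-97.71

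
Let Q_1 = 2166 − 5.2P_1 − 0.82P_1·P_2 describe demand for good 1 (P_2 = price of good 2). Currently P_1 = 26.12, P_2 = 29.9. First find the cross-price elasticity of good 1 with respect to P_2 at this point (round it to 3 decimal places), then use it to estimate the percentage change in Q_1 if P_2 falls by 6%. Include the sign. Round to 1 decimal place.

2.8%

At P_1 = 26.12, P_2 = 29.9: Q_1 = 1389.766.
∂Q_1/∂P_2 = -0.82P_1 = -21.4184.
ε = (∂Q_1/∂P_2)(P_2/Q_1) = -21.4184 × 29.9/1389.766 ≈ -0.461.
%ΔQ_1 ≈ ε × %ΔP_2 = -0.461 × (-6%) = 2.8%.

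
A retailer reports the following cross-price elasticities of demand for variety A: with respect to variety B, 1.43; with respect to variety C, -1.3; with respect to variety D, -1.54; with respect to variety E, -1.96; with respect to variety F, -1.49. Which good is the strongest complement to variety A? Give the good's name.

variety E

Complements have ε < 0. The most negative value is -1.96 (variety E).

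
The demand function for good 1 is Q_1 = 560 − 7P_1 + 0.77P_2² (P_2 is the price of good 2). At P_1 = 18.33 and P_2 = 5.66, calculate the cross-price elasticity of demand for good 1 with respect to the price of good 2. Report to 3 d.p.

0.108

At P_1 = 18.33 and P_2 = 5.66: Q_1 = 456.357.
∂Q_1/∂P_2 = 1.54P_2 = 1.54(5.66) = 8.7164.
ε = (∂Q_1/∂P_2)(P_2/Q_1) = 8.7164 × (5.66/456.357) ≈ 0.108.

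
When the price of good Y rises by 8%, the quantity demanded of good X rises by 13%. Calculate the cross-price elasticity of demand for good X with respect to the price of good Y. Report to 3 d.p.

1.625

ε = (%ΔQ of good X) / (%ΔP of good Y) = (13%) / (8%) ≈ 1.625.
Positive cross-price elasticity: substitutes.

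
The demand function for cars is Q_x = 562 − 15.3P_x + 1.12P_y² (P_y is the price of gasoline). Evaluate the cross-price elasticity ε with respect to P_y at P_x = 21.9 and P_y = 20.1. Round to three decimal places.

At P_x = 21.9 and P_y = 20.1: Q_x = 679.421.
∂Q_x/∂P_y = 2.24P_y = 2.24(20.1) = 45.0240.
ε = (∂Q_x/∂P_y)(P_y/Q_x) = 45.0240 × (20.1/679.421) ≈ 1.332.

1.332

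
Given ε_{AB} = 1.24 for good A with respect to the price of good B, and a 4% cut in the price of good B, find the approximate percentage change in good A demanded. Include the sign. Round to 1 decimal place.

%ΔQ ≈ ε × %ΔP of good B = 1.24 × (-4%) = -5.0%.
Demand for good A falls by about 5.0%.

-5.0%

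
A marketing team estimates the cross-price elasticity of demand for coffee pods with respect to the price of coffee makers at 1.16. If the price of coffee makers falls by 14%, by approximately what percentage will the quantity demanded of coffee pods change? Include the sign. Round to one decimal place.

%ΔQ ≈ ε × %ΔP of coffee makers = 1.16 × (-14%) = -16.2%.
Demand for coffee pods falls by about 16.2%.

-16.2%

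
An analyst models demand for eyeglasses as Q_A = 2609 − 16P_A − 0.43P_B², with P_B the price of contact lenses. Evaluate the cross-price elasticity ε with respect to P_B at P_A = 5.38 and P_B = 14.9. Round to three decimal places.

At P_A = 5.38 and P_B = 14.9: Q_A = 2427.456.
∂Q_A/∂P_B = -0.86P_B = -0.86(14.9) = -12.8140.
ε = (∂Q_A/∂P_B)(P_B/Q_A) = -12.8140 × (14.9/2427.456) ≈ -0.079.
ε < 0: complements.

-0.079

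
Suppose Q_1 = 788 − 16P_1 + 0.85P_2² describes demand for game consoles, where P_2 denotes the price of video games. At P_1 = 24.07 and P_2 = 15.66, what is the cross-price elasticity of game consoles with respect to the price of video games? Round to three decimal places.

At P_1 = 24.07 and P_2 = 15.66: Q_1 = 611.330.
∂Q_1/∂P_2 = 1.7P_2 = 1.7(15.66) = 26.6220.
ε = (∂Q_1/∂P_2)(P_2/Q_1) = 26.6220 × (15.66/611.330) ≈ 0.682.
ε > 0: substitutes.

0.682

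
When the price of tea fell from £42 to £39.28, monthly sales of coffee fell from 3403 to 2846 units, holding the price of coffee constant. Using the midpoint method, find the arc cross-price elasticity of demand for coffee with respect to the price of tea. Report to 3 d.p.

2.664

ΔQ_A = 2846 − 3403 = -557; ΔP_B = 39.28 − 42 = -2.72.
Midpoints: Q̄_A = 3124.5, P̄_B = 40.64.
ε = (ΔQ_A/Q̄_A)/(ΔP_B/P̄_B) = (-557/3124.5)/(-2.72/40.64) ≈ 2.664.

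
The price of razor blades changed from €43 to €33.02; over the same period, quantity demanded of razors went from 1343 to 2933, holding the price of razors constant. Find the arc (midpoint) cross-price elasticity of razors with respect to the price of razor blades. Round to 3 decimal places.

ΔQ_A = 2933 − 1343 = 1590; ΔP_B = 33.02 − 43 = -9.98.
Midpoints: Q̄_A = 2138.0, P̄_B = 38.01.
ε = (ΔQ_A/Q̄_A)/(ΔP_B/P̄_B) = (1590/2138.0)/(-9.98/38.01) ≈ -2.832.

-2.832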